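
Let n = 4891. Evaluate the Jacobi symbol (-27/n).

First reduce: -27 ≡ 4864 (mod 4891).
Pull out 2^8: since 4891 ≡ 3 (mod 8), (2/4891) = -1, so (2/4891)^8 = +1.
Reciprocity: 19 ≡ 3 and 4891 ≡ 3 (mod 4), so (19/4891) = −(4891/19).
Reduce top mod 19: now compute (8/19).
Pull out 2^3: since 19 ≡ 3 (mod 8), (2/19) = -1, so (2/19)^3 = -1.
Reached (1/19) = 1. Collecting the sign flips along the way, the symbol is +1.

1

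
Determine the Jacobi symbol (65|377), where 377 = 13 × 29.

Reciprocity: 65 ≡ 1 and 377 ≡ 1 (mod 4), so (65/377) = +(377/65).
Reduce top mod 65: now compute (52/65).
Pull out 2^2: since 65 ≡ 1 (mod 8), (2/65) = +1, so (2/65)^2 = +1.
Reciprocity: 13 ≡ 1 and 65 ≡ 1 (mod 4), so (13/65) = +(65/13).
Reduce top mod 13: now compute (0/13).
Top reduces to 0: gcd > 1, so the symbol is 0.

0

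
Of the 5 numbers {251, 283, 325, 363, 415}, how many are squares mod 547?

(251/547) = -1 → non-residue.
(283/547) = -1 → non-residue.
(325/547) = +1 → QR.
(363/547) = -1 → non-residue.
(415/547) = +1 → QR.
Total quadratic residues among the 5: 2.

2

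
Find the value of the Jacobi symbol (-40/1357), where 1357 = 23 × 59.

1

First reduce: -40 ≡ 1317 (mod 1357).
Reciprocity: 1317 ≡ 1 and 1357 ≡ 1 (mod 4), so (1317/1357) = +(1357/1317).
Reduce top mod 1317: now compute (40/1317).
Pull out 2^3: since 1317 ≡ 5 (mod 8), (2/1317) = -1, so (2/1317)^3 = -1.
Reciprocity: 5 ≡ 1 and 1317 ≡ 1 (mod 4), so (5/1317) = +(1317/5).
Reduce top mod 5: now compute (2/5).
Pull out 2: since 5 ≡ 5 (mod 8), (2/5) = -1.
Reached (1/5) = 1. Collecting the sign flips along the way, the symbol is +1.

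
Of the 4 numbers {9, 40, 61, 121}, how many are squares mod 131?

(9/131) = +1 → QR.
(40/131) = -1 → non-residue.
(61/131) = +1 → QR.
(121/131) = +1 → QR.
Total quadratic residues among the 4: 3.

3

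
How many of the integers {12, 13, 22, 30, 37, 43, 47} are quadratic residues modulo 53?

(12/53) = -1 → non-residue.
(13/53) = +1 → QR.
(22/53) = -1 → non-residue.
(30/53) = -1 → non-residue.
(37/53) = +1 → QR.
(43/53) = +1 → QR.
(47/53) = +1 → QR.
Total quadratic residues among the 7: 4.

4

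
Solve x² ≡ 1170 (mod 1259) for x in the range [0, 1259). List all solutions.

489, 770

Since 1259 ≡ 3 (mod 4), a square root of 1170 is 1170^((1259+1)/4) = 1170^315 mod 1259.
Repeated squaring: 1170^2≡367, 1170^4≡1235, 1170^8≡576, 1170^16≡659, 1170^32≡1185, 1170^64≡440, 1170^128≡973, 1170^256≡1220 (mod 1259).
1170^315 = 1170^(256+32+16+8+2+1) ≡ 770 (mod 1259).
Check: 770² = 592900 ≡ 1170 (mod 1259). The two roots are 489 and 770.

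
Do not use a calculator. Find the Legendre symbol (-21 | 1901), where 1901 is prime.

-1

First reduce: -21 ≡ 1880 (mod 1901).
Pull out 2^3: since 1901 ≡ 5 (mod 8), (2/1901) = -1, so (2/1901)^3 = -1.
Reciprocity: 235 ≡ 3 and 1901 ≡ 1 (mod 4), so (235/1901) = +(1901/235).
Reduce top mod 235: now compute (21/235).
Reciprocity: 21 ≡ 1 and 235 ≡ 3 (mod 4), so (21/235) = +(235/21).
Reduce top mod 21: now compute (4/21).
Pull out 2^2: since 21 ≡ 5 (mod 8), (2/21) = -1, so (2/21)^2 = +1.
Reached (1/21) = 1. Collecting the sign flips along the way, the symbol is -1.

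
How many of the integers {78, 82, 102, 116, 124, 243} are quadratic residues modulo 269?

(78/269) = +1 → QR.
(82/269) = -1 → non-residue.
(102/269) = -1 → non-residue.
(116/269) = -1 → non-residue.
(124/269) = -1 → non-residue.
(243/269) = -1 → non-residue.
Total quadratic residues among the 6: 1.

1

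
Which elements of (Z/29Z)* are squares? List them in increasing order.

Square k = 1,…,14 (k and 29−k give the same square):
1²=1, 2²=4, 3²=9, 4²=16, 5²=25, 6²≡7, 7²≡20, 8²≡6, 9²≡23, 10²≡13, 11²≡5, 12²≡28, 13²≡24, 14²≡22 (mod 29).
So the quadratic residues mod 29 are {1, 4, 5, 6, 7, 9, 13, 16, 20, 22, 23, 24, 25, 28}.

1, 4, 5, 6, 7, 9, 13, 16, 20, 22, 23, 24, 25, 28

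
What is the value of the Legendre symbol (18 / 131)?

Pull out 2: since 131 ≡ 3 (mod 8), (2/131) = -1.
Reciprocity: 9 ≡ 1 and 131 ≡ 3 (mod 4), so (9/131) = +(131/9).
Reduce top mod 9: now compute (5/9).
Reciprocity: 5 ≡ 1 and 9 ≡ 1 (mod 4), so (5/9) = +(9/5).
Reduce top mod 5: now compute (4/5).
Pull out 2^2: since 5 ≡ 5 (mod 8), (2/5) = -1, so (2/5)^2 = +1.
Reached (1/5) = 1. Collecting the sign flips along the way, the symbol is -1.

-1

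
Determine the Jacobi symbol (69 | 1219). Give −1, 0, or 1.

0

Reciprocity: 69 ≡ 1 and 1219 ≡ 3 (mod 4), so (69/1219) = +(1219/69).
Reduce top mod 69: now compute (46/69).
Pull out 2: since 69 ≡ 5 (mod 8), (2/69) = -1.
Reciprocity: 23 ≡ 3 and 69 ≡ 1 (mod 4), so (23/69) = +(69/23).
Reduce top mod 23: now compute (0/23).
Top reduces to 0: gcd > 1, so the symbol is 0.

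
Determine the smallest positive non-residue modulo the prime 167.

(2/167) = +1, so 2 is a residue.
(3/167) = +1, so 3 is a residue.
(4/167) = +1, so 4 is a residue.
(5/167) = −1, so 5 is the smallest positive non-residue mod 167.

5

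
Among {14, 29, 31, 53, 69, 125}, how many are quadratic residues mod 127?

2

(14/127) = -1 → non-residue.
(29/127) = -1 → non-residue.
(31/127) = +1 → QR.
(53/127) = -1 → non-residue.
(69/127) = +1 → QR.
(125/127) = -1 → non-residue.
Total quadratic residues among the 6: 2.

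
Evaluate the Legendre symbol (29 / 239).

1

Reciprocity: 29 ≡ 1 and 239 ≡ 3 (mod 4), so (29/239) = +(239/29).
Reduce top mod 29: now compute (7/29).
Reciprocity: 7 ≡ 3 and 29 ≡ 1 (mod 4), so (7/29) = +(29/7).
Reduce top mod 7: now compute (1/7).
Reached (1/7) = 1. Collecting the sign flips along the way, the symbol is +1.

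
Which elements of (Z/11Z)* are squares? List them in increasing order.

1 3 4 5 9

Square k = 1,…,5 (k and 11−k give the same square):
1²=1, 2²=4, 3²=9, 4²≡5, 5²≡3 (mod 11).
So the quadratic residues mod 11 are {1, 3, 4, 5, 9}.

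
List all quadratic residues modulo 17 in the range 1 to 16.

1, 2, 4, 8, 9, 13, 15, 16

Square k = 1,…,8 (k and 17−k give the same square):
1²=1, 2²=4, 3²=9, 4²=16, 5²≡8, 6²≡2, 7²≡15, 8²≡13 (mod 17).
So the quadratic residues mod 17 are {1, 2, 4, 8, 9, 13, 15, 16}.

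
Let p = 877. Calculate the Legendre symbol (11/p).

-1

Euler's criterion: (11/877) ≡ 11^438 (mod 877).
11^2 ≡ 121 (mod 877)
11^4 ≡ 609 (mod 877)
11^8 ≡ 787 (mod 877)
11^16 ≡ 207 (mod 877)
11^32 ≡ 753 (mod 877)
11^64 ≡ 467 (mod 877)
11^128 ≡ 593 (mod 877)
11^256 ≡ 849 (mod 877)
11^438 = 11^(256+128+32+16+4+2) ≡ 876 (mod 877).
Result is 876 ≡ −1, so (11/877) = −1.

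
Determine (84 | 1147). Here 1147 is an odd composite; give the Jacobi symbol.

-1

Pull out 2^2: since 1147 ≡ 3 (mod 8), (2/1147) = -1, so (2/1147)^2 = +1.
Reciprocity: 21 ≡ 1 and 1147 ≡ 3 (mod 4), so (21/1147) = +(1147/21).
Reduce top mod 21: now compute (13/21).
Reciprocity: 13 ≡ 1 and 21 ≡ 1 (mod 4), so (13/21) = +(21/13).
Reduce top mod 13: now compute (8/13).
Pull out 2^3: since 13 ≡ 5 (mod 8), (2/13) = -1, so (2/13)^3 = -1.
Reached (1/13) = 1. Collecting the sign flips along the way, the symbol is -1.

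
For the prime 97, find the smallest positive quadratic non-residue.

5

(2/97) = +1, so 2 is a residue.
(3/97) = +1, so 3 is a residue.
(4/97) = +1, so 4 is a residue.
(5/97) = −1, so 5 is the smallest positive non-residue mod 97.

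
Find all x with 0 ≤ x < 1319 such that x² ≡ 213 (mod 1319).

529, 790

Since 1319 ≡ 3 (mod 4), a square root of 213 is 213^((1319+1)/4) = 213^330 mod 1319.
Repeated squaring: 213^2≡523, 213^4≡496, 213^8≡682, 213^16≡836, 213^32≡1145, 213^64≡1258, 213^128≡1083, 213^256≡298 (mod 1319).
213^330 = 213^(256+64+8+2) ≡ 529 (mod 1319).
Check: 529² = 279841 ≡ 213 (mod 1319). The two roots are 529 and 790.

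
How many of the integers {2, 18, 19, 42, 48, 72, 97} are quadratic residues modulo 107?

(2/107) = -1 → non-residue.
(18/107) = -1 → non-residue.
(19/107) = +1 → QR.
(42/107) = +1 → QR.
(48/107) = +1 → QR.
(72/107) = -1 → non-residue.
(97/107) = -1 → non-residue.
Total quadratic residues among the 7: 3.

3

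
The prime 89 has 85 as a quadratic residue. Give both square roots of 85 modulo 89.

21, 68

89 ≡ 1 (mod 4), so we find a root by search.
Trying successive values, 21² = 441 ≡ 85 (mod 89). The other root is 89 − 21 = 68.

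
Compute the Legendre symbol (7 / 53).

1

Euler's criterion: (7/53) ≡ 7^26 (mod 53).
7^2 ≡ 49 (mod 53)
7^4 ≡ 16 (mod 53)
7^8 ≡ 44 (mod 53)
7^16 ≡ 28 (mod 53)
7^26 = 7^(16+8+2) ≡ 1 (mod 53).
Result is 1, so (7/53) = 1.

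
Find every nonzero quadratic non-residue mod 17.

Square k = 1,…,8 (k and 17−k give the same square):
1²=1, 2²=4, 3²=9, 4²=16, 5²≡8, 6²≡2, 7²≡15, 8²≡13 (mod 17).
The residues are {1, 2, 4, 8, 9, 13, 15, 16}; the non-residues are the remaining 8 nonzero classes.

3, 5, 6, 7, 10, 11, 12, 14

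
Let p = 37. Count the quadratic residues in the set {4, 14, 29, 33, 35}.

2

(4/37) = +1 → QR.
(14/37) = -1 → non-residue.
(29/37) = -1 → non-residue.
(33/37) = +1 → QR.
(35/37) = -1 → non-residue.
Total quadratic residues among the 5: 2.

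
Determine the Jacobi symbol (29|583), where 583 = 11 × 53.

Reciprocity: 29 ≡ 1 and 583 ≡ 3 (mod 4), so (29/583) = +(583/29).
Reduce top mod 29: now compute (3/29).
Reciprocity: 3 ≡ 3 and 29 ≡ 1 (mod 4), so (3/29) = +(29/3).
Reduce top mod 3: now compute (2/3).
Pull out 2: since 3 ≡ 3 (mod 8), (2/3) = -1.
Reached (1/3) = 1. Collecting the sign flips along the way, the symbol is -1.

-1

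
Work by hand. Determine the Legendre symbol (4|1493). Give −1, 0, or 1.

1

Pull out 2^2: since 1493 ≡ 5 (mod 8), (2/1493) = -1, so (2/1493)^2 = +1.
Reached (1/1493) = 1. Collecting the sign flips along the way, the symbol is +1.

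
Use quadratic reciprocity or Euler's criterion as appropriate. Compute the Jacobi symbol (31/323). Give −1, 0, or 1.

1

Reciprocity: 31 ≡ 3 and 323 ≡ 3 (mod 4), so (31/323) = −(323/31).
Reduce top mod 31: now compute (13/31).
Reciprocity: 13 ≡ 1 and 31 ≡ 3 (mod 4), so (13/31) = +(31/13).
Reduce top mod 13: now compute (5/13).
Reciprocity: 5 ≡ 1 and 13 ≡ 1 (mod 4), so (5/13) = +(13/5).
Reduce top mod 5: now compute (3/5).
Reciprocity: 3 ≡ 3 and 5 ≡ 1 (mod 4), so (3/5) = +(5/3).
Reduce top mod 3: now compute (2/3).
Pull out 2: since 3 ≡ 3 (mod 8), (2/3) = -1.
Reached (1/3) = 1. Collecting the sign flips along the way, the symbol is +1.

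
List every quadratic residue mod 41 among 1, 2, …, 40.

Square k = 1,…,20 (k and 41−k give the same square):
1²=1, 2²=4, 3²=9, 4²=16, 5²=25, 6²=36, 7²≡8, 8²≡23, 9²≡40, 10²≡18, 11²≡39, 12²≡21, 13²≡5, 14²≡32, 15²≡20, 16²≡10, 17²≡2, 18²≡37, 19²≡33, 20²≡31 (mod 41).
So the quadratic residues mod 41 are {1, 2, 4, 5, 8, 9, 10, 16, 18, 20, 21, 23, 25, 31, 32, 33, 36, 37, 39, 40}.

1,2,4,5,8,9,10,16,18,20,21,23,25,31,32,33,36,37,39,40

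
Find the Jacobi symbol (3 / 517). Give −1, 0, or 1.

1

Reciprocity: 3 ≡ 3 and 517 ≡ 1 (mod 4), so (3/517) = +(517/3).
Reduce top mod 3: now compute (1/3).
Reached (1/3) = 1. Collecting the sign flips along the way, the symbol is +1.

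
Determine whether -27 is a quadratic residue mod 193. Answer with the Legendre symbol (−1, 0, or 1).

1

First reduce: -27 ≡ 166 (mod 193).
Pull out 2: since 193 ≡ 1 (mod 8), (2/193) = +1.
Reciprocity: 83 ≡ 3 and 193 ≡ 1 (mod 4), so (83/193) = +(193/83).
Reduce top mod 83: now compute (27/83).
Reciprocity: 27 ≡ 3 and 83 ≡ 3 (mod 4), so (27/83) = −(83/27).
Reduce top mod 27: now compute (2/27).
Pull out 2: since 27 ≡ 3 (mod 8), (2/27) = -1.
Reached (1/27) = 1. Collecting the sign flips along the way, the symbol is +1.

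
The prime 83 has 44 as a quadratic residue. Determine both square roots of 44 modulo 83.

Since 83 ≡ 3 (mod 4), a square root of 44 is 44^((83+1)/4) = 44^21 mod 83.
Repeated squaring: 44^2≡27, 44^4≡65, 44^8≡75, 44^16≡64 (mod 83).
44^21 = 44^(16+4+1) ≡ 25 (mod 83).
Check: 25² = 625 ≡ 44 (mod 83). The two roots are 25 and 58.

25, 58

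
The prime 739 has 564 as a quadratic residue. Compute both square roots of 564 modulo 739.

Since 739 ≡ 3 (mod 4), a square root of 564 is 564^((739+1)/4) = 564^185 mod 739.
Repeated squaring: 564^2≡326, 564^4≡599, 564^8≡386, 564^16≡457, 564^32≡451, 564^64≡176, 564^128≡677 (mod 739).
564^185 = 564^(128+32+16+8+1) ≡ 203 (mod 739).
Check: 203² = 41209 ≡ 564 (mod 739). The two roots are 203 and 536.

203, 536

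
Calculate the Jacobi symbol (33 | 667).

-1

Reciprocity: 33 ≡ 1 and 667 ≡ 3 (mod 4), so (33/667) = +(667/33).
Reduce top mod 33: now compute (7/33).
Reciprocity: 7 ≡ 3 and 33 ≡ 1 (mod 4), so (7/33) = +(33/7).
Reduce top mod 7: now compute (5/7).
Reciprocity: 5 ≡ 1 and 7 ≡ 3 (mod 4), so (5/7) = +(7/5).
Reduce top mod 5: now compute (2/5).
Pull out 2: since 5 ≡ 5 (mod 8), (2/5) = -1.
Reached (1/5) = 1. Collecting the sign flips along the way, the symbol is -1.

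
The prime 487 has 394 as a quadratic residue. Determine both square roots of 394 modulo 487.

Since 487 ≡ 3 (mod 4), a square root of 394 is 394^((487+1)/4) = 394^122 mod 487.
Repeated squaring: 394^2≡370, 394^4≡53, 394^8≡374, 394^16≡107, 394^32≡248, 394^64≡142 (mod 487).
394^122 = 394^(64+32+16+8+2) ≡ 260 (mod 487).
Check: 260² = 67600 ≡ 394 (mod 487). The two roots are 227 and 260.

227, 260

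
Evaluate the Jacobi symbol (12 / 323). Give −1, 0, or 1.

1

Pull out 2^2: since 323 ≡ 3 (mod 8), (2/323) = -1, so (2/323)^2 = +1.
Reciprocity: 3 ≡ 3 and 323 ≡ 3 (mod 4), so (3/323) = −(323/3).
Reduce top mod 3: now compute (2/3).
Pull out 2: since 3 ≡ 3 (mod 8), (2/3) = -1.
Reached (1/3) = 1. Collecting the sign flips along the way, the symbol is +1.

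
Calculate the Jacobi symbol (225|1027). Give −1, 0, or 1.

Reciprocity: 225 ≡ 1 and 1027 ≡ 3 (mod 4), so (225/1027) = +(1027/225).
Reduce top mod 225: now compute (127/225).
Reciprocity: 127 ≡ 3 and 225 ≡ 1 (mod 4), so (127/225) = +(225/127).
Reduce top mod 127: now compute (98/127).
Pull out 2: since 127 ≡ 7 (mod 8), (2/127) = +1.
Reciprocity: 49 ≡ 1 and 127 ≡ 3 (mod 4), so (49/127) = +(127/49).
Reduce top mod 49: now compute (29/49).
Reciprocity: 29 ≡ 1 and 49 ≡ 1 (mod 4), so (29/49) = +(49/29).
Reduce top mod 29: now compute (20/29).
Pull out 2^2: since 29 ≡ 5 (mod 8), (2/29) = -1, so (2/29)^2 = +1.
Reciprocity: 5 ≡ 1 and 29 ≡ 1 (mod 4), so (5/29) = +(29/5).
Reduce top mod 5: now compute (4/5).
Pull out 2^2: since 5 ≡ 5 (mod 8), (2/5) = -1, so (2/5)^2 = +1.
Reached (1/5) = 1. Collecting the sign flips along the way, the symbol is +1.

1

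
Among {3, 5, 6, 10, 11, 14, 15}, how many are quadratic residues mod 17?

1

(3/17) = -1 → non-residue.
(5/17) = -1 → non-residue.
(6/17) = -1 → non-residue.
(10/17) = -1 → non-residue.
(11/17) = -1 → non-residue.
(14/17) = -1 → non-residue.
(15/17) = +1 → QR.
Total quadratic residues among the 7: 1.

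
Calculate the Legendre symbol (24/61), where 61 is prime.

-1

Pull out 2^3: since 61 ≡ 5 (mod 8), (2/61) = -1, so (2/61)^3 = -1.
Reciprocity: 3 ≡ 3 and 61 ≡ 1 (mod 4), so (3/61) = +(61/3).
Reduce top mod 3: now compute (1/3).
Reached (1/3) = 1. Collecting the sign flips along the way, the symbol is -1.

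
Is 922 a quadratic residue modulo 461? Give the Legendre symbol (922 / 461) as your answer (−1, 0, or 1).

First reduce: 922 ≡ 0 (mod 461).
Top reduces to 0: gcd > 1, so the symbol is 0.

0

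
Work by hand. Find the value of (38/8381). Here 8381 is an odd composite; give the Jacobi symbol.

1

Pull out 2: since 8381 ≡ 5 (mod 8), (2/8381) = -1.
Reciprocity: 19 ≡ 3 and 8381 ≡ 1 (mod 4), so (19/8381) = +(8381/19).
Reduce top mod 19: now compute (2/19).
Pull out 2: since 19 ≡ 3 (mod 8), (2/19) = -1.
Reached (1/19) = 1. Collecting the sign flips along the way, the symbol is +1.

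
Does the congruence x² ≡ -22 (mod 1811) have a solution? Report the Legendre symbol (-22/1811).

First reduce: -22 ≡ 1789 (mod 1811).
Reciprocity: 1789 ≡ 1 and 1811 ≡ 3 (mod 4), so (1789/1811) = +(1811/1789).
Reduce top mod 1789: now compute (22/1789).
Pull out 2: since 1789 ≡ 5 (mod 8), (2/1789) = -1.
Reciprocity: 11 ≡ 3 and 1789 ≡ 1 (mod 4), so (11/1789) = +(1789/11).
Reduce top mod 11: now compute (7/11).
Reciprocity: 7 ≡ 3 and 11 ≡ 3 (mod 4), so (7/11) = −(11/7).
Reduce top mod 7: now compute (4/7).
Pull out 2^2: since 7 ≡ 7 (mod 8), (2/7) = +1, so (2/7)^2 = +1.
Reached (1/7) = 1. Collecting the sign flips along the way, the symbol is +1.

1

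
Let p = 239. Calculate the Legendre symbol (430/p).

First reduce: 430 ≡ 191 (mod 239).
Reciprocity: 191 ≡ 3 and 239 ≡ 3 (mod 4), so (191/239) = −(239/191).
Reduce top mod 191: now compute (48/191).
Pull out 2^4: since 191 ≡ 7 (mod 8), (2/191) = +1, so (2/191)^4 = +1.
Reciprocity: 3 ≡ 3 and 191 ≡ 3 (mod 4), so (3/191) = −(191/3).
Reduce top mod 3: now compute (2/3).
Pull out 2: since 3 ≡ 3 (mod 8), (2/3) = -1.
Reached (1/3) = 1. Collecting the sign flips along the way, the symbol is -1.

-1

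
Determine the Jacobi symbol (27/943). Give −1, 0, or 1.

Reciprocity: 27 ≡ 3 and 943 ≡ 3 (mod 4), so (27/943) = −(943/27).
Reduce top mod 27: now compute (25/27).
Reciprocity: 25 ≡ 1 and 27 ≡ 3 (mod 4), so (25/27) = +(27/25).
Reduce top mod 25: now compute (2/25).
Pull out 2: since 25 ≡ 1 (mod 8), (2/25) = +1.
Reached (1/25) = 1. Collecting the sign flips along the way, the symbol is -1.

-1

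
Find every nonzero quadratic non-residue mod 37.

2, 5, 6, 8, 13, 14, 15, 17, 18, 19, 20, 22, 23, 24, 29, 31, 32, 35

Square k = 1,…,18 (k and 37−k give the same square):
1²=1, 2²=4, 3²=9, 4²=16, 5²=25, 6²=36, 7²≡12, 8²≡27, 9²≡7, 10²≡26, 11²≡10, 12²≡33, 13²≡21, 14²≡11, 15²≡3, 16²≡34, 17²≡30, 18²≡28 (mod 37).
The residues are {1, 3, 4, 7, 9, 10, 11, 12, 16, 21, 25, 26, 27, 28, 30, 33, 34, 36}; the non-residues are the remaining 18 nonzero classes.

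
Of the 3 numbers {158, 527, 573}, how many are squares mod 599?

(158/599) = -1 → non-residue.
(527/599) = -1 → non-residue.
(573/599) = -1 → non-residue.
Total quadratic residues among the 3: 0.

0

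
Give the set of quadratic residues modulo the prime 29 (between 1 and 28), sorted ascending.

Square k = 1,…,14 (k and 29−k give the same square):
1²=1, 2²=4, 3²=9, 4²=16, 5²=25, 6²≡7, 7²≡20, 8²≡6, 9²≡23, 10²≡13, 11²≡5, 12²≡28, 13²≡24, 14²≡22 (mod 29).
So the quadratic residues mod 29 are {1, 4, 5, 6, 7, 9, 13, 16, 20, 22, 23, 24, 25, 28}.

1,4,5,6,7,9,13,16,20,22,23,24,25,28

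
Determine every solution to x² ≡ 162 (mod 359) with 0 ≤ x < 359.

Since 359 ≡ 3 (mod 4), a square root of 162 is 162^((359+1)/4) = 162^90 mod 359.
Repeated squaring: 162^2≡37, 162^4≡292, 162^8≡181, 162^16≡92, 162^32≡207, 162^64≡128 (mod 359).
162^90 = 162^(64+16+8+2) ≡ 188 (mod 359).
Check: 188² = 35344 ≡ 162 (mod 359). The two roots are 171 and 188.

171, 188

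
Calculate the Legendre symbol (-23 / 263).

First reduce: -23 ≡ 240 (mod 263).
Pull out 2^4: since 263 ≡ 7 (mod 8), (2/263) = +1, so (2/263)^4 = +1.
Reciprocity: 15 ≡ 3 and 263 ≡ 3 (mod 4), so (15/263) = −(263/15).
Reduce top mod 15: now compute (8/15).
Pull out 2^3: since 15 ≡ 7 (mod 8), (2/15) = +1, so (2/15)^3 = +1.
Reached (1/15) = 1. Collecting the sign flips along the way, the symbol is -1.

-1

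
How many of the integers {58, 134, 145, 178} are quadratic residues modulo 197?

2

(58/197) = -1 → non-residue.
(134/197) = +1 → QR.
(145/197) = -1 → non-residue.
(178/197) = +1 → QR.
Total quadratic residues among the 4: 2.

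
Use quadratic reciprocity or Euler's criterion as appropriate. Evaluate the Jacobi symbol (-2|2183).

-1

First reduce: -2 ≡ 2181 (mod 2183).
Reciprocity: 2181 ≡ 1 and 2183 ≡ 3 (mod 4), so (2181/2183) = +(2183/2181).
Reduce top mod 2181: now compute (2/2181).
Pull out 2: since 2181 ≡ 5 (mod 8), (2/2181) = -1.
Reached (1/2181) = 1. Collecting the sign flips along the way, the symbol is -1.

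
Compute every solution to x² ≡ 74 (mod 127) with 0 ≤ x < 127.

Since 127 ≡ 3 (mod 4), a square root of 74 is 74^((127+1)/4) = 74^32 mod 127.
Repeated squaring: 74^2≡15, 74^4≡98, 74^8≡79, 74^16≡18, 74^32≡70 (mod 127).
74^32 = 74^(32) ≡ 70 (mod 127).
Check: 70² = 4900 ≡ 74 (mod 127). The two roots are 57 and 70.

57, 70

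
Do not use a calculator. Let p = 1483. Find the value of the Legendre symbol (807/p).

-1

Reciprocity: 807 ≡ 3 and 1483 ≡ 3 (mod 4), so (807/1483) = −(1483/807).
Reduce top mod 807: now compute (676/807).
Pull out 2^2: since 807 ≡ 7 (mod 8), (2/807) = +1, so (2/807)^2 = +1.
Reciprocity: 169 ≡ 1 and 807 ≡ 3 (mod 4), so (169/807) = +(807/169).
Reduce top mod 169: now compute (131/169).
Reciprocity: 131 ≡ 3 and 169 ≡ 1 (mod 4), so (131/169) = +(169/131).
Reduce top mod 131: now compute (38/131).
Pull out 2: since 131 ≡ 3 (mod 8), (2/131) = -1.
Reciprocity: 19 ≡ 3 and 131 ≡ 3 (mod 4), so (19/131) = −(131/19).
Reduce top mod 19: now compute (17/19).
Reciprocity: 17 ≡ 1 and 19 ≡ 3 (mod 4), so (17/19) = +(19/17).
Reduce top mod 17: now compute (2/17).
Pull out 2: since 17 ≡ 1 (mod 8), (2/17) = +1.
Reached (1/17) = 1. Collecting the sign flips along the way, the symbol is -1.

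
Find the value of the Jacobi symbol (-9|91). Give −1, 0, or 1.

First reduce: -9 ≡ 82 (mod 91).
Pull out 2: since 91 ≡ 3 (mod 8), (2/91) = -1.
Reciprocity: 41 ≡ 1 and 91 ≡ 3 (mod 4), so (41/91) = +(91/41).
Reduce top mod 41: now compute (9/41).
Reciprocity: 9 ≡ 1 and 41 ≡ 1 (mod 4), so (9/41) = +(41/9).
Reduce top mod 9: now compute (5/9).
Reciprocity: 5 ≡ 1 and 9 ≡ 1 (mod 4), so (5/9) = +(9/5).
Reduce top mod 5: now compute (4/5).
Pull out 2^2: since 5 ≡ 5 (mod 8), (2/5) = -1, so (2/5)^2 = +1.
Reached (1/5) = 1. Collecting the sign flips along the way, the symbol is -1.

-1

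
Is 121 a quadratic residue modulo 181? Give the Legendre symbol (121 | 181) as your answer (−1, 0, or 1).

1

Reciprocity: 121 ≡ 1 and 181 ≡ 1 (mod 4), so (121/181) = +(181/121).
Reduce top mod 121: now compute (60/121).
Pull out 2^2: since 121 ≡ 1 (mod 8), (2/121) = +1, so (2/121)^2 = +1.
Reciprocity: 15 ≡ 3 and 121 ≡ 1 (mod 4), so (15/121) = +(121/15).
Reduce top mod 15: now compute (1/15).
Reached (1/15) = 1. Collecting the sign flips along the way, the symbol is +1.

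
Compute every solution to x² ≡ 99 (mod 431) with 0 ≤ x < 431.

31, 400

Since 431 ≡ 3 (mod 4), a square root of 99 is 99^((431+1)/4) = 99^108 mod 431.
Repeated squaring: 99^2≡319, 99^4≡45, 99^8≡301, 99^16≡91, 99^32≡92, 99^64≡275 (mod 431).
99^108 = 99^(64+32+8+4) ≡ 400 (mod 431).
Check: 400² = 160000 ≡ 99 (mod 431). The two roots are 31 and 400.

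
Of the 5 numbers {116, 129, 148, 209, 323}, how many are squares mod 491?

(116/491) = -1 → non-residue.
(129/491) = +1 → QR.
(148/491) = +1 → QR.
(209/491) = -1 → non-residue.
(323/491) = -1 → non-residue.
Total quadratic residues among the 5: 2.

2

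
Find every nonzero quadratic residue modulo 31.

1,2,4,5,7,8,9,10,14,16,18,19,20,25,28

Square k = 1,…,15 (k and 31−k give the same square):
1²=1, 2²=4, 3²=9, 4²=16, 5²=25, 6²≡5, 7²≡18, 8²≡2, 9²≡19, 10²≡7, 11²≡28, 12²≡20, 13²≡14, 14²≡10, 15²≡8 (mod 31).
So the quadratic residues mod 31 are {1, 2, 4, 5, 7, 8, 9, 10, 14, 16, 18, 19, 20, 25, 28}.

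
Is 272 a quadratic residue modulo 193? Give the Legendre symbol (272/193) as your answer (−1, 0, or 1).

First reduce: 272 ≡ 79 (mod 193).
Reciprocity: 79 ≡ 3 and 193 ≡ 1 (mod 4), so (79/193) = +(193/79).
Reduce top mod 79: now compute (35/79).
Reciprocity: 35 ≡ 3 and 79 ≡ 3 (mod 4), so (35/79) = −(79/35).
Reduce top mod 35: now compute (9/35).
Reciprocity: 9 ≡ 1 and 35 ≡ 3 (mod 4), so (9/35) = +(35/9).
Reduce top mod 9: now compute (8/9).
Pull out 2^3: since 9 ≡ 1 (mod 8), (2/9) = +1, so (2/9)^3 = +1.
Reached (1/9) = 1. Collecting the sign flips along the way, the symbol is -1.

-1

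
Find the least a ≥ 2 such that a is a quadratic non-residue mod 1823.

(2/1823) = +1, so 2 is a residue.
(3/1823) = +1, so 3 is a residue.
(4/1823) = +1, so 4 is a residue.
(5/1823) = −1, so 5 is the smallest positive non-residue mod 1823.

5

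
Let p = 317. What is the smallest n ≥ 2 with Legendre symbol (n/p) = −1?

(2/317) = −1, so 2 is the smallest positive non-residue mod 317.

2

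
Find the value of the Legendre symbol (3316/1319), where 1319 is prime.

First reduce: 3316 ≡ 678 (mod 1319).
Pull out 2: since 1319 ≡ 7 (mod 8), (2/1319) = +1.
Reciprocity: 339 ≡ 3 and 1319 ≡ 3 (mod 4), so (339/1319) = −(1319/339).
Reduce top mod 339: now compute (302/339).
Pull out 2: since 339 ≡ 3 (mod 8), (2/339) = -1.
Reciprocity: 151 ≡ 3 and 339 ≡ 3 (mod 4), so (151/339) = −(339/151).
Reduce top mod 151: now compute (37/151).
Reciprocity: 37 ≡ 1 and 151 ≡ 3 (mod 4), so (37/151) = +(151/37).
Reduce top mod 37: now compute (3/37).
Reciprocity: 3 ≡ 3 and 37 ≡ 1 (mod 4), so (3/37) = +(37/3).
Reduce top mod 3: now compute (1/3).
Reached (1/3) = 1. Collecting the sign flips along the way, the symbol is -1.

-1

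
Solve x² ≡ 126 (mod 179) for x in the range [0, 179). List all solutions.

22, 157

Since 179 ≡ 3 (mod 4), a square root of 126 is 126^((179+1)/4) = 126^45 mod 179.
Repeated squaring: 126^2≡124, 126^4≡161, 126^8≡145, 126^16≡82, 126^32≡101 (mod 179).
126^45 = 126^(32+8+4+1) ≡ 22 (mod 179).
Check: 22² = 484 ≡ 126 (mod 179). The two roots are 22 and 157.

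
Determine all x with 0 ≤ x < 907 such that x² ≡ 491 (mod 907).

Since 907 ≡ 3 (mod 4), a square root of 491 is 491^((907+1)/4) = 491^227 mod 907.
Repeated squaring: 491^2≡726, 491^4≡109, 491^8≡90, 491^16≡844, 491^32≡341, 491^64≡185, 491^128≡666 (mod 907).
491^227 = 491^(128+64+32+2+1) ≡ 177 (mod 907).
Check: 177² = 31329 ≡ 491 (mod 907). The two roots are 177 and 730.

177, 730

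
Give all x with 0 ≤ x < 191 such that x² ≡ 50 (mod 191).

94, 97

Since 191 ≡ 3 (mod 4), a square root of 50 is 50^((191+1)/4) = 50^48 mod 191.
Repeated squaring: 50^2≡17, 50^4≡98, 50^8≡54, 50^16≡51, 50^32≡118 (mod 191).
50^48 = 50^(32+16) ≡ 97 (mod 191).
Check: 97² = 9409 ≡ 50 (mod 191). The two roots are 94 and 97.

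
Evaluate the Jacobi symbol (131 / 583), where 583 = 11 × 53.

-1

Reciprocity: 131 ≡ 3 and 583 ≡ 3 (mod 4), so (131/583) = −(583/131).
Reduce top mod 131: now compute (59/131).
Reciprocity: 59 ≡ 3 and 131 ≡ 3 (mod 4), so (59/131) = −(131/59).
Reduce top mod 59: now compute (13/59).
Reciprocity: 13 ≡ 1 and 59 ≡ 3 (mod 4), so (13/59) = +(59/13).
Reduce top mod 13: now compute (7/13).
Reciprocity: 7 ≡ 3 and 13 ≡ 1 (mod 4), so (7/13) = +(13/7).
Reduce top mod 7: now compute (6/7).
Pull out 2: since 7 ≡ 7 (mod 8), (2/7) = +1.
Reciprocity: 3 ≡ 3 and 7 ≡ 3 (mod 4), so (3/7) = −(7/3).
Reduce top mod 3: now compute (1/3).
Reached (1/3) = 1. Collecting the sign flips along the way, the symbol is -1.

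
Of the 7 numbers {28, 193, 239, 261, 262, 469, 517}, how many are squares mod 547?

4

(28/547) = -1 → non-residue.
(193/547) = +1 → QR.
(239/547) = +1 → QR.
(261/547) = +1 → QR.
(262/547) = -1 → non-residue.
(469/547) = -1 → non-residue.
(517/547) = +1 → QR.
Total quadratic residues among the 7: 4.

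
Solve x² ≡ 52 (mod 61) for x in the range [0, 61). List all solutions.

61 ≡ 1 (mod 4), so we find a root by search.
Trying successive values, 28² = 784 ≡ 52 (mod 61). The other root is 61 − 28 = 33.

28, 33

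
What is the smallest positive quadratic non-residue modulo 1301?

(2/1301) = −1, so 2 is the smallest positive non-residue mod 1301.

2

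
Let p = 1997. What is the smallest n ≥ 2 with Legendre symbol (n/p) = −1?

2

(2/1997) = −1, so 2 is the smallest positive non-residue mod 1997.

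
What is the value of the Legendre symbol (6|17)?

-1

Pull out 2: since 17 ≡ 1 (mod 8), (2/17) = +1.
Reciprocity: 3 ≡ 3 and 17 ≡ 1 (mod 4), so (3/17) = +(17/3).
Reduce top mod 3: now compute (2/3).
Pull out 2: since 3 ≡ 3 (mod 8), (2/3) = -1.
Reached (1/3) = 1. Collecting the sign flips along the way, the symbol is -1.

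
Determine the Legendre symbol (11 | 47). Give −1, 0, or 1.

-1

Reciprocity: 11 ≡ 3 and 47 ≡ 3 (mod 4), so (11/47) = −(47/11).
Reduce top mod 11: now compute (3/11).
Reciprocity: 3 ≡ 3 and 11 ≡ 3 (mod 4), so (3/11) = −(11/3).
Reduce top mod 3: now compute (2/3).
Pull out 2: since 3 ≡ 3 (mod 8), (2/3) = -1.
Reached (1/3) = 1. Collecting the sign flips along the way, the symbol is -1.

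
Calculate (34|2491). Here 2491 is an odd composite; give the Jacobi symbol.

Pull out 2: since 2491 ≡ 3 (mod 8), (2/2491) = -1.
Reciprocity: 17 ≡ 1 and 2491 ≡ 3 (mod 4), so (17/2491) = +(2491/17).
Reduce top mod 17: now compute (9/17).
Reciprocity: 9 ≡ 1 and 17 ≡ 1 (mod 4), so (9/17) = +(17/9).
Reduce top mod 9: now compute (8/9).
Pull out 2^3: since 9 ≡ 1 (mod 8), (2/9) = +1, so (2/9)^3 = +1.
Reached (1/9) = 1. Collecting the sign flips along the way, the symbol is -1.

-1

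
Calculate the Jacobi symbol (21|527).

Reciprocity: 21 ≡ 1 and 527 ≡ 3 (mod 4), so (21/527) = +(527/21).
Reduce top mod 21: now compute (2/21).
Pull out 2: since 21 ≡ 5 (mod 8), (2/21) = -1.
Reached (1/21) = 1. Collecting the sign flips along the way, the symbol is -1.

-1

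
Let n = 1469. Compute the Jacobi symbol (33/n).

Reciprocity: 33 ≡ 1 and 1469 ≡ 1 (mod 4), so (33/1469) = +(1469/33).
Reduce top mod 33: now compute (17/33).
Reciprocity: 17 ≡ 1 and 33 ≡ 1 (mod 4), so (17/33) = +(33/17).
Reduce top mod 17: now compute (16/17).
Pull out 2^4: since 17 ≡ 1 (mod 8), (2/17) = +1, so (2/17)^4 = +1.
Reached (1/17) = 1. Collecting the sign flips along the way, the symbol is +1.

1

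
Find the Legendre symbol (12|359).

Pull out 2^2: since 359 ≡ 7 (mod 8), (2/359) = +1, so (2/359)^2 = +1.
Reciprocity: 3 ≡ 3 and 359 ≡ 3 (mod 4), so (3/359) = −(359/3).
Reduce top mod 3: now compute (2/3).
Pull out 2: since 3 ≡ 3 (mod 8), (2/3) = -1.
Reached (1/3) = 1. Collecting the sign flips along the way, the symbol is +1.

1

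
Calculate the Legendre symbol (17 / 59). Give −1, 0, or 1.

1

Reciprocity: 17 ≡ 1 and 59 ≡ 3 (mod 4), so (17/59) = +(59/17).
Reduce top mod 17: now compute (8/17).
Pull out 2^3: since 17 ≡ 1 (mod 8), (2/17) = +1, so (2/17)^3 = +1.
Reached (1/17) = 1. Collecting the sign flips along the way, the symbol is +1.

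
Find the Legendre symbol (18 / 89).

Euler's criterion: (18/89) ≡ 18^44 (mod 89).
18^2 ≡ 57 (mod 89)
18^4 ≡ 45 (mod 89)
18^8 ≡ 67 (mod 89)
18^16 ≡ 39 (mod 89)
18^32 ≡ 8 (mod 89)
18^44 = 18^(32+8+4) ≡ 1 (mod 89).
Result is 1, so (18/89) = 1.

1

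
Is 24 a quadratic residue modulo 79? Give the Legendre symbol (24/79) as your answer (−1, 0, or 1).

-1

Pull out 2^3: since 79 ≡ 7 (mod 8), (2/79) = +1, so (2/79)^3 = +1.
Reciprocity: 3 ≡ 3 and 79 ≡ 3 (mod 4), so (3/79) = −(79/3).
Reduce top mod 3: now compute (1/3).
Reached (1/3) = 1. Collecting the sign flips along the way, the symbol is -1.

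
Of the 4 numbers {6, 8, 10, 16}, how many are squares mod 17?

(6/17) = -1 → non-residue.
(8/17) = +1 → QR.
(10/17) = -1 → non-residue.
(16/17) = +1 → QR.
Total quadratic residues among the 4: 2.

2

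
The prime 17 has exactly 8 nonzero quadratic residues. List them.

1 2 4 8 9 13 15 16

Square k = 1,…,8 (k and 17−k give the same square):
1²=1, 2²=4, 3²=9, 4²=16, 5²≡8, 6²≡2, 7²≡15, 8²≡13 (mod 17).
So the quadratic residues mod 17 are {1, 2, 4, 8, 9, 13, 15, 16}.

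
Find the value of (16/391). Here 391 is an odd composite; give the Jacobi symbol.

1

Pull out 2^4: since 391 ≡ 7 (mod 8), (2/391) = +1, so (2/391)^4 = +1.
Reached (1/391) = 1. Collecting the sign flips along the way, the symbol is +1.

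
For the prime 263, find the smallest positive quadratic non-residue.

(2/263) = +1, so 2 is a residue.
(3/263) = +1, so 3 is a residue.
(4/263) = +1, so 4 is a residue.
(5/263) = −1, so 5 is the smallest positive non-residue mod 263.

5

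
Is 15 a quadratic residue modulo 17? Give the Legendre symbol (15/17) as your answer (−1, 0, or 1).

Euler's criterion: (15/17) ≡ 15^8 (mod 17).
15^2 ≡ 4 (mod 17)
15^4 ≡ 16 (mod 17)
15^8 ≡ 1 (mod 17)
15^8 = 15^(8) ≡ 1 (mod 17).
Result is 1, so (15/17) = 1.

1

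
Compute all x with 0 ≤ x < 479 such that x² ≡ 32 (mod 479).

210, 269

Since 479 ≡ 3 (mod 4), a square root of 32 is 32^((479+1)/4) = 32^120 mod 479.
Repeated squaring: 32^2≡66, 32^4≡45, 32^8≡109, 32^16≡385, 32^32≡214, 32^64≡291 (mod 479).
32^120 = 32^(64+32+16+8) ≡ 210 (mod 479).
Check: 210² = 44100 ≡ 32 (mod 479). The two roots are 210 and 269.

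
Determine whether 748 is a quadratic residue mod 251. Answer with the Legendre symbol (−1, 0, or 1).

-1

First reduce: 748 ≡ 246 (mod 251).
Pull out 2: since 251 ≡ 3 (mod 8), (2/251) = -1.
Reciprocity: 123 ≡ 3 and 251 ≡ 3 (mod 4), so (123/251) = −(251/123).
Reduce top mod 123: now compute (5/123).
Reciprocity: 5 ≡ 1 and 123 ≡ 3 (mod 4), so (5/123) = +(123/5).
Reduce top mod 5: now compute (3/5).
Reciprocity: 3 ≡ 3 and 5 ≡ 1 (mod 4), so (3/5) = +(5/3).
Reduce top mod 3: now compute (2/3).
Pull out 2: since 3 ≡ 3 (mod 8), (2/3) = -1.
Reached (1/3) = 1. Collecting the sign flips along the way, the symbol is -1.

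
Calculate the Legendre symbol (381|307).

First reduce: 381 ≡ 74 (mod 307).
Pull out 2: since 307 ≡ 3 (mod 8), (2/307) = -1.
Reciprocity: 37 ≡ 1 and 307 ≡ 3 (mod 4), so (37/307) = +(307/37).
Reduce top mod 37: now compute (11/37).
Reciprocity: 11 ≡ 3 and 37 ≡ 1 (mod 4), so (11/37) = +(37/11).
Reduce top mod 11: now compute (4/11).
Pull out 2^2: since 11 ≡ 3 (mod 8), (2/11) = -1, so (2/11)^2 = +1.
Reached (1/11) = 1. Collecting the sign flips along the way, the symbol is -1.

-1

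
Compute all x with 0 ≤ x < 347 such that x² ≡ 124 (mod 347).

Since 347 ≡ 3 (mod 4), a square root of 124 is 124^((347+1)/4) = 124^87 mod 347.
Repeated squaring: 124^2≡108, 124^4≡213, 124^8≡259, 124^16≡110, 124^32≡302, 124^64≡290 (mod 347).
124^87 = 124^(64+16+4+2+1) ≡ 73 (mod 347).
Check: 73² = 5329 ≡ 124 (mod 347). The two roots are 73 and 274.

73, 274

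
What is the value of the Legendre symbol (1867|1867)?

First reduce: 1867 ≡ 0 (mod 1867).
Top reduces to 0: gcd > 1, so the symbol is 0.

0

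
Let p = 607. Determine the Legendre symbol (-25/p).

-1

Euler's criterion: (-25/607) ≡ 582^303 (mod 607).
582^2 ≡ 18 (mod 607)
582^4 ≡ 324 (mod 607)
582^8 ≡ 572 (mod 607)
582^16 ≡ 11 (mod 607)
582^32 ≡ 121 (mod 607)
582^64 ≡ 73 (mod 607)
582^128 ≡ 473 (mod 607)
582^256 ≡ 353 (mod 607)
582^303 = 582^(256+32+8+4+2+1) ≡ 606 (mod 607).
Result is 606 ≡ −1, so (-25/607) = −1.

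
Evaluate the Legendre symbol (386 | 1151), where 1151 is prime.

1

Pull out 2: since 1151 ≡ 7 (mod 8), (2/1151) = +1.
Reciprocity: 193 ≡ 1 and 1151 ≡ 3 (mod 4), so (193/1151) = +(1151/193).
Reduce top mod 193: now compute (186/193).
Pull out 2: since 193 ≡ 1 (mod 8), (2/193) = +1.
Reciprocity: 93 ≡ 1 and 193 ≡ 1 (mod 4), so (93/193) = +(193/93).
Reduce top mod 93: now compute (7/93).
Reciprocity: 7 ≡ 3 and 93 ≡ 1 (mod 4), so (7/93) = +(93/7).
Reduce top mod 7: now compute (2/7).
Pull out 2: since 7 ≡ 7 (mod 8), (2/7) = +1.
Reached (1/7) = 1. Collecting the sign flips along the way, the symbol is +1.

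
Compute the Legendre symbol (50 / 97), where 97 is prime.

Euler's criterion: (50/97) ≡ 50^48 (mod 97).
50^2 ≡ 75 (mod 97)
50^4 ≡ 96 (mod 97)
50^8 ≡ 1 (mod 97)
50^16 ≡ 1 (mod 97)
50^32 ≡ 1 (mod 97)
50^48 = 50^(32+16) ≡ 1 (mod 97).
Result is 1, so (50/97) = 1.

1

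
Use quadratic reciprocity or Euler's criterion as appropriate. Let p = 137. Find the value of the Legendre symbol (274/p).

0

First reduce: 274 ≡ 0 (mod 137).
Top reduces to 0: gcd > 1, so the symbol is 0.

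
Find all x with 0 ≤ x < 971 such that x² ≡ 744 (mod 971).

Since 971 ≡ 3 (mod 4), a square root of 744 is 744^((971+1)/4) = 744^243 mod 971.
Repeated squaring: 744^2≡66, 744^4≡472, 744^8≡425, 744^16≡19, 744^32≡361, 744^64≡207, 744^128≡125 (mod 971).
744^243 = 744^(128+64+32+16+2+1) ≡ 142 (mod 971).
Check: 142² = 20164 ≡ 744 (mod 971). The two roots are 142 and 829.

142, 829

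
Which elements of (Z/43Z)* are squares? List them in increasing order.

1 4 6 9 10 11 13 14 15 16 17 21 23 24 25 31 35 36 38 40 41

Square k = 1,…,21 (k and 43−k give the same square):
1²=1, 2²=4, 3²=9, 4²=16, 5²=25, 6²=36, 7²≡6, 8²≡21, 9²≡38, 10²≡14, 11²≡35, 12²≡15, 13²≡40, 14²≡24, 15²≡10, 16²≡41, 17²≡31, 18²≡23, 19²≡17, 20²≡13, 21²≡11 (mod 43).
So the quadratic residues mod 43 are {1, 4, 6, 9, 10, 11, 13, 14, 15, 16, 17, 21, 23, 24, 25, 31, 35, 36, 38, 40, 41}.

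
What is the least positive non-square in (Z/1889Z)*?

3

(2/1889) = +1, so 2 is a residue.
(3/1889) = −1, so 3 is the smallest positive non-residue mod 1889.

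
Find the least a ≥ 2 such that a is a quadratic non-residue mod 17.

(2/17) = +1, so 2 is a residue.
(3/17) = −1, so 3 is the smallest positive non-residue mod 17.

3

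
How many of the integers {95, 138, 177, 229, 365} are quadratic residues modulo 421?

(95/421) = -1 → non-residue.
(138/421) = +1 → QR.
(177/421) = -1 → non-residue.
(229/421) = +1 → QR.
(365/421) = -1 → non-residue.
Total quadratic residues among the 5: 2.

2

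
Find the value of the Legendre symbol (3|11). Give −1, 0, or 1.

Reciprocity: 3 ≡ 3 and 11 ≡ 3 (mod 4), so (3/11) = −(11/3).
Reduce top mod 3: now compute (2/3).
Pull out 2: since 3 ≡ 3 (mod 8), (2/3) = -1.
Reached (1/3) = 1. Collecting the sign flips along the way, the symbol is +1.

1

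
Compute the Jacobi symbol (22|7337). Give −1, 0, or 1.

0

Pull out 2: since 7337 ≡ 1 (mod 8), (2/7337) = +1.
Reciprocity: 11 ≡ 3 and 7337 ≡ 1 (mod 4), so (11/7337) = +(7337/11).
Reduce top mod 11: now compute (0/11).
Top reduces to 0: gcd > 1, so the symbol is 0.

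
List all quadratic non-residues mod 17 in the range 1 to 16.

3 5 6 7 10 11 12 14

Square k = 1,…,8 (k and 17−k give the same square):
1²=1, 2²=4, 3²=9, 4²=16, 5²≡8, 6²≡2, 7²≡15, 8²≡13 (mod 17).
The residues are {1, 2, 4, 8, 9, 13, 15, 16}; the non-residues are the remaining 8 nonzero classes.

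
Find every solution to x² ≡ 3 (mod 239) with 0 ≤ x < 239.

106, 133

Since 239 ≡ 3 (mod 4), a square root of 3 is 3^((239+1)/4) = 3^60 mod 239.
Repeated squaring: 3^2≡9, 3^4≡81, 3^8≡108, 3^16≡192, 3^32≡58 (mod 239).
3^60 = 3^(32+16+8+4) ≡ 133 (mod 239).
Check: 133² = 17689 ≡ 3 (mod 239). The two roots are 106 and 133.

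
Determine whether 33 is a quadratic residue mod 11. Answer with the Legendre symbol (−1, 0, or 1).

0

First reduce: 33 ≡ 0 (mod 11).
Top reduces to 0: gcd > 1, so the symbol is 0.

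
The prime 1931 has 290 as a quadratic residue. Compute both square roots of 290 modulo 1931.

140, 1791

Since 1931 ≡ 3 (mod 4), a square root of 290 is 290^((1931+1)/4) = 290^483 mod 1931.
Repeated squaring: 290^2≡1067, 290^4≡1130, 290^8≡509, 290^16≡327, 290^32≡724, 290^64≡875, 290^128≡949, 290^256≡755 (mod 1931).
290^483 = 290^(256+128+64+32+2+1) ≡ 140 (mod 1931).
Check: 140² = 19600 ≡ 290 (mod 1931). The two roots are 140 and 1791.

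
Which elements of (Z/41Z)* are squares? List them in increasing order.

Square k = 1,…,20 (k and 41−k give the same square):
1²=1, 2²=4, 3²=9, 4²=16, 5²=25, 6²=36, 7²≡8, 8²≡23, 9²≡40, 10²≡18, 11²≡39, 12²≡21, 13²≡5, 14²≡32, 15²≡20, 16²≡10, 17²≡2, 18²≡37, 19²≡33, 20²≡31 (mod 41).
So the quadratic residues mod 41 are {1, 2, 4, 5, 8, 9, 10, 16, 18, 20, 21, 23, 25, 31, 32, 33, 36, 37, 39, 40}.

1,2,4,5,8,9,10,16,18,20,21,23,25,31,32,33,36,37,39,40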